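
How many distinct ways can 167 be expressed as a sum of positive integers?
207890420102

p(n) counts ways to write n as a sum of positive integers (order ignored).
Euler's pentagonal recurrence: p(k) = p(k-1) + p(k-2) - p(k-5) - p(k-7) + p(k-12) + p(k-15) - ... (offsets j(3j∓1)/2, signs ++--, p(0)=1, p(<0)=0).
DP table for k = 0..166: p(0)=1, p(1)=1, p(2)=2, p(3)=3, p(4)=5, p(5)=7, p(6)=11, p(7)=15, p(8)=22, p(9)=30, p(10)=42, p(11)=56, p(12)=77, p(13)=101, p(14)=135, p(15)=176, p(16)=231, p(17)=297, p(18)=385, p(19)=490, p(20)=627, p(21)=792, p(22)=1002, p(23)=1255, p(24)=1575, p(25)=1958, p(26)=2436, p(27)=3010, p(28)=3718, p(29)=4565, p(30)=5604, p(31)=6842, p(32)=8349, p(33)=10143, p(34)=12310, p(35)=14883, p(36)=17977, p(37)=21637, p(38)=26015, p(39)=31185, p(40)=37338, p(41)=44583, p(42)=53174, p(43)=63261, p(44)=75175, p(45)=89134, p(46)=105558, p(47)=124754, p(48)=147273, p(49)=173525, p(50)=204226, p(51)=239943, p(52)=281589, p(53)=329931, p(54)=386155, p(55)=451276, p(56)=526823, p(57)=614154, p(58)=715220, p(59)=831820, p(60)=966467, p(61)=1121505, p(62)=1300156, p(63)=1505499, p(64)=1741630, p(65)=2012558, p(66)=2323520, p(67)=2679689, p(68)=3087735, p(69)=3554345, p(70)=4087968, p(71)=4697205, p(72)=5392783, p(73)=6185689, p(74)=7089500, p(75)=8118264, p(76)=9289091, p(77)=10619863, p(78)=12132164, p(79)=13848650, p(80)=15796476, p(81)=18004327, p(82)=20506255, p(83)=23338469, p(84)=26543660, p(85)=30167357, p(86)=34262962, p(87)=38887673, p(88)=44108109, p(89)=49995925, p(90)=56634173, p(91)=64112359, p(92)=72533807, p(93)=82010177, p(94)=92669720, p(95)=104651419, p(96)=118114304, p(97)=133230930, p(98)=150198136, p(99)=169229875, p(100)=190569292, p(101)=214481126, p(102)=241265379, p(103)=271248950, p(104)=304801365, p(105)=342325709, p(106)=384276336, p(107)=431149389, p(108)=483502844, p(109)=541946240, p(110)=607163746, p(111)=679903203, p(112)=761002156, p(113)=851376628, p(114)=952050665, p(115)=1064144451, p(116)=1188908248, p(117)=1327710076, p(118)=1482074143, p(119)=1653668665, p(120)=1844349560, p(121)=2056148051, p(122)=2291320912, p(123)=2552338241, p(124)=2841940500, p(125)=3163127352, p(126)=3519222692, p(127)=3913864295, p(128)=4351078600, p(129)=4835271870, p(130)=5371315400, p(131)=5964539504, p(132)=6620830889, p(133)=7346629512, p(134)=8149040695, p(135)=9035836076, p(136)=10015581680, p(137)=11097645016, p(138)=12292341831, p(139)=13610949895, p(140)=15065878135, p(141)=16670689208, p(142)=18440293320, p(143)=20390982757, p(144)=22540654445, p(145)=24908858009, p(146)=27517052599, p(147)=30388671978, p(148)=33549419497, p(149)=37027355200, p(150)=40853235313, p(151)=45060624582, p(152)=49686288421, p(153)=54770336324, p(154)=60356673280, p(155)=66493182097, p(156)=73232243759, p(157)=80630964769, p(158)=88751778802, p(159)=97662728555, p(160)=107438159466, p(161)=118159068427, p(162)=129913904637, p(163)=142798995930, p(164)=156919475295, p(165)=172389800255, p(166)=189334822579.
Final step: p(167) = p(166) + p(165) - p(162) - p(160) + p(155) + p(152) - p(145) - p(141) + p(132) + p(127) - p(116) - p(110) + p(97) + p(90) - p(75) - p(67) + p(50) + p(41) - p(22) - p(12)
= 189334822579 + 172389800255 - 129913904637 - 107438159466 + 66493182097 + 49686288421 - 24908858009 - 16670689208 + 6620830889 + 3913864295 - 1188908248 - 607163746 + 133230930 + 56634173 - 8118264 - 2679689 + 204226 + 44583 - 1002 - 77
= 207890420102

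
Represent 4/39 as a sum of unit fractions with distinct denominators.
1/10 + 1/390

Greedy algorithm:
4/39: ceiling(39/4) = 10, use 1/10
1/390: ceiling(390/1) = 390, use 1/390
Result: 4/39 = 1/10 + 1/390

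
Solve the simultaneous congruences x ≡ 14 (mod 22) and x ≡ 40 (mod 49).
432

Using Chinese Remainder Theorem:
M = 22 × 49 = 1078
M1 = 49, M2 = 22
y1 = 49^(-1) mod 22 = 9
y2 = 22^(-1) mod 49 = 29
x = (14×49×9 + 40×22×29) mod 1078 = 432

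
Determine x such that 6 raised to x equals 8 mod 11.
7

Baby-step giant-step with step n = ⌈√11⌉ = 4.
Baby steps 6^j mod 11 (j:value) for j=0..3: 0:1, 1:6, 2:3, 3:7.
Giant-step multiplier: 6^(-4) ≡ 6^(10-4) = 6^6 ≡ 5 (mod 11).
Giant steps γ_i = 8·5^i mod 11: γ_0=8, γ_1=7 (in table at j=3).
x = i·n + j = 1·4 + 3 = 7.
Check: 6^7 ≡ 8 (mod 11).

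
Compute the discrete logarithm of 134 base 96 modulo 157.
75

Baby-step giant-step with step n = ⌈√157⌉ = 13.
Baby steps 96^j mod 157 (j:value) for j=0..12: 0:1, 1:96, 2:110, 3:41, 4:11, 5:114, 6:111, 7:137, 8:121, 9:155, 10:122, 11:94, 12:75.
Giant-step multiplier: 96^(-13) ≡ 96^(156-13) = 96^143 ≡ 107 (mod 157).
Giant steps γ_i = 134·107^i mod 157: γ_0=134, γ_1=51, γ_2=119, γ_3=16, γ_4=142, γ_5=122 (in table at j=10).
x = i·n + j = 5·13 + 10 = 75.
Check: 96^75 ≡ 134 (mod 157).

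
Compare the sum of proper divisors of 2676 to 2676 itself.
abundant

Proper divisors of 2676: sum = 1 + 2 + 3 + 4 + 6 + 12 + 223 + 446 + 669 + 892 + 1338 = 3596
Since 3596 > 2676, 2676 is abundant.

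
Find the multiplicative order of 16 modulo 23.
11

23 is prime, so ord(16) divides φ(23) = 22.
Divisors of 22: 1, 2, 11, 22.
Repeated squaring: 16^1 ≡ 16, 16^2 ≡ 3, 16^4 ≡ 9, 16^8 ≡ 12, 16^16 ≡ 6 (mod 23).
Test 16^d mod 23 for each divisor d in increasing order:
16^1 ≡ 16
16^2 ≡ 3
16^11 = 16^8·16^2·16^1 ≡ 1  ← first divisor giving 1
The order is 11.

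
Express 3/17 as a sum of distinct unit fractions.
1/6 + 1/102

Greedy algorithm:
3/17: ceiling(17/3) = 6, use 1/6
1/102: ceiling(102/1) = 102, use 1/102
Result: 3/17 = 1/6 + 1/102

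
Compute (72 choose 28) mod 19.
5

Using Lucas' theorem:
Write n=72 and k=28 in base 19:
n in base 19: [3, 15]
k in base 19: [1, 9]
C(72,28) mod 19 = ∏ C(n_i, k_i) mod 19
Digit binomials (mod 19): C(3,1) = 3; C(15,9) = 5005 ≡ 8
Product: 3 × 8 = 24 ≡ 5 (mod 19)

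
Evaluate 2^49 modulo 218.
126

Repeated squaring. Binary of 49 = 110001.
2^1 ≡ 2 (mod 218); 2^2 ≡ 4 (mod 218); 2^4 ≡ 16 (mod 218); 2^8 ≡ 38 (mod 218); 2^16 ≡ 136 (mod 218); 2^32 ≡ 184 (mod 218)
2^49 = 2^1 × 2^16 × 2^32 ≡ 126 (mod 218)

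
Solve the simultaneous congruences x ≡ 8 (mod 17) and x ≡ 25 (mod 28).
25

Using Chinese Remainder Theorem:
M = 17 × 28 = 476
M1 = 28, M2 = 17
y1 = 28^(-1) mod 17 = 14
y2 = 17^(-1) mod 28 = 5
x = (8×28×14 + 25×17×5) mod 476 = 25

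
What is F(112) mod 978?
429

Matrix identity: Q^n = [[F_(n+1), F_n], [F_n, F_(n-1)]] with Q = [[1,1],[1,0]].
n = 112 = 1110000₂. Square-and-multiply, entries mod 978:
Q^1 = [[1,1],[1,0]]
Q^3 = (Q^1)²·Q = [[3,2],[2,1]]
Q^7 = (Q^3)²·Q = [[21,13],[13,8]]
Q^14 = (Q^7)² = [[610,377],[377,233]]
Q^28 = (Q^14)² = [[779,939],[939,818]]
Q^56 = (Q^28)² = [[46,309],[309,715]]
Q^112 = (Q^56)² = [[775,429],[429,346]]
F_112 mod 978 = Q^112[0][1] = 429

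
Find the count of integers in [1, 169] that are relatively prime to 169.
156

169 = 13^2
φ(n) = n × ∏(1 - 1/p) for each prime p dividing n
φ(169) = 169 × (1 - 1/13) = 156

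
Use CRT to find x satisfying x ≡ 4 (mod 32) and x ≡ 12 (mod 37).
900

Using Chinese Remainder Theorem:
M = 32 × 37 = 1184
M1 = 37, M2 = 32
y1 = 37^(-1) mod 32 = 13
y2 = 32^(-1) mod 37 = 22
x = (4×37×13 + 12×32×22) mod 1184 = 900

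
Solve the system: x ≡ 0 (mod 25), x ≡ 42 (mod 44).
350

Using Chinese Remainder Theorem:
M = 25 × 44 = 1100
M1 = 44, M2 = 25
y1 = 44^(-1) mod 25 = 4
y2 = 25^(-1) mod 44 = 37
x = (0×44×4 + 42×25×37) mod 1100 = 350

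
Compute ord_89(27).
88

89 is prime, so ord(27) divides φ(89) = 88.
Divisors of 88: 1, 2, 4, 8, 11, 22, 44, 88.
Repeated squaring: 27^1 ≡ 27, 27^2 ≡ 17, 27^4 ≡ 22, 27^8 ≡ 39, 27^16 ≡ 8, 27^32 ≡ 64, 27^64 ≡ 2 (mod 89).
Test 27^d mod 89 for each divisor d in increasing order:
27^1 ≡ 27
27^2 ≡ 17
27^4 ≡ 22
27^8 ≡ 39
27^11 = 27^8·27^2·27^1 ≡ 12
27^22 = 27^16·27^4·27^2 ≡ 55
27^44 = 27^32·27^8·27^4 ≡ 88
27^88 = 27^64·27^16·27^8 ≡ 1  ← first divisor giving 1
The order is 88.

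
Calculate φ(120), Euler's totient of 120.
32

120 = 2^3 × 3 × 5
φ(n) = n × ∏(1 - 1/p) for each prime p dividing n
φ(120) = 120 × (1 - 1/2) × (1 - 1/3) × (1 - 1/5) = 32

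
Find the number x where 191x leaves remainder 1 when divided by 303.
257

gcd(191, 303) = 1, so the inverse exists.
Extended Euclidean algorithm on (303, 191):
303 = 1 × 191 + 112  ⟹  112 = (1)·303 + (-1)·191
191 = 1 × 112 + 79  ⟹  79 = (-1)·303 + (2)·191
112 = 1 × 79 + 33  ⟹  33 = (2)·303 + (-3)·191
79 = 2 × 33 + 13  ⟹  13 = (-5)·303 + (8)·191
33 = 2 × 13 + 7  ⟹  7 = (12)·303 + (-19)·191
13 = 1 × 7 + 6  ⟹  6 = (-17)·303 + (27)·191
7 = 1 × 6 + 1  ⟹  1 = (29)·303 + (-46)·191
So (-46)·191 ≡ 1 (mod 303), i.e. 191^(-1) ≡ -46 ≡ 257 (mod 303).
Check: 191 × 257 = 49087 ≡ 1 (mod 303)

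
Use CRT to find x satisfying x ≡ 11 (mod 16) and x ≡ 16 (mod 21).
331

Using Chinese Remainder Theorem:
M = 16 × 21 = 336
M1 = 21, M2 = 16
y1 = 21^(-1) mod 16 = 13
y2 = 16^(-1) mod 21 = 4
x = (11×21×13 + 16×16×4) mod 336 = 331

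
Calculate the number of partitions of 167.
207890420102

p(n) counts ways to write n as a sum of positive integers (order ignored).
Euler's pentagonal recurrence: p(k) = p(k-1) + p(k-2) - p(k-5) - p(k-7) + p(k-12) + p(k-15) - ... (offsets j(3j∓1)/2, signs ++--, p(0)=1, p(<0)=0).
DP table for k = 0..166: p(0)=1, p(1)=1, p(2)=2, p(3)=3, p(4)=5, p(5)=7, p(6)=11, p(7)=15, p(8)=22, p(9)=30, p(10)=42, p(11)=56, p(12)=77, p(13)=101, p(14)=135, p(15)=176, p(16)=231, p(17)=297, p(18)=385, p(19)=490, p(20)=627, p(21)=792, p(22)=1002, p(23)=1255, p(24)=1575, p(25)=1958, p(26)=2436, p(27)=3010, p(28)=3718, p(29)=4565, p(30)=5604, p(31)=6842, p(32)=8349, p(33)=10143, p(34)=12310, p(35)=14883, p(36)=17977, p(37)=21637, p(38)=26015, p(39)=31185, p(40)=37338, p(41)=44583, p(42)=53174, p(43)=63261, p(44)=75175, p(45)=89134, p(46)=105558, p(47)=124754, p(48)=147273, p(49)=173525, p(50)=204226, p(51)=239943, p(52)=281589, p(53)=329931, p(54)=386155, p(55)=451276, p(56)=526823, p(57)=614154, p(58)=715220, p(59)=831820, p(60)=966467, p(61)=1121505, p(62)=1300156, p(63)=1505499, p(64)=1741630, p(65)=2012558, p(66)=2323520, p(67)=2679689, p(68)=3087735, p(69)=3554345, p(70)=4087968, p(71)=4697205, p(72)=5392783, p(73)=6185689, p(74)=7089500, p(75)=8118264, p(76)=9289091, p(77)=10619863, p(78)=12132164, p(79)=13848650, p(80)=15796476, p(81)=18004327, p(82)=20506255, p(83)=23338469, p(84)=26543660, p(85)=30167357, p(86)=34262962, p(87)=38887673, p(88)=44108109, p(89)=49995925, p(90)=56634173, p(91)=64112359, p(92)=72533807, p(93)=82010177, p(94)=92669720, p(95)=104651419, p(96)=118114304, p(97)=133230930, p(98)=150198136, p(99)=169229875, p(100)=190569292, p(101)=214481126, p(102)=241265379, p(103)=271248950, p(104)=304801365, p(105)=342325709, p(106)=384276336, p(107)=431149389, p(108)=483502844, p(109)=541946240, p(110)=607163746, p(111)=679903203, p(112)=761002156, p(113)=851376628, p(114)=952050665, p(115)=1064144451, p(116)=1188908248, p(117)=1327710076, p(118)=1482074143, p(119)=1653668665, p(120)=1844349560, p(121)=2056148051, p(122)=2291320912, p(123)=2552338241, p(124)=2841940500, p(125)=3163127352, p(126)=3519222692, p(127)=3913864295, p(128)=4351078600, p(129)=4835271870, p(130)=5371315400, p(131)=5964539504, p(132)=6620830889, p(133)=7346629512, p(134)=8149040695, p(135)=9035836076, p(136)=10015581680, p(137)=11097645016, p(138)=12292341831, p(139)=13610949895, p(140)=15065878135, p(141)=16670689208, p(142)=18440293320, p(143)=20390982757, p(144)=22540654445, p(145)=24908858009, p(146)=27517052599, p(147)=30388671978, p(148)=33549419497, p(149)=37027355200, p(150)=40853235313, p(151)=45060624582, p(152)=49686288421, p(153)=54770336324, p(154)=60356673280, p(155)=66493182097, p(156)=73232243759, p(157)=80630964769, p(158)=88751778802, p(159)=97662728555, p(160)=107438159466, p(161)=118159068427, p(162)=129913904637, p(163)=142798995930, p(164)=156919475295, p(165)=172389800255, p(166)=189334822579.
Final step: p(167) = p(166) + p(165) - p(162) - p(160) + p(155) + p(152) - p(145) - p(141) + p(132) + p(127) - p(116) - p(110) + p(97) + p(90) - p(75) - p(67) + p(50) + p(41) - p(22) - p(12)
= 189334822579 + 172389800255 - 129913904637 - 107438159466 + 66493182097 + 49686288421 - 24908858009 - 16670689208 + 6620830889 + 3913864295 - 1188908248 - 607163746 + 133230930 + 56634173 - 8118264 - 2679689 + 204226 + 44583 - 1002 - 77
= 207890420102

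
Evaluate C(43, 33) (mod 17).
0

Using Lucas' theorem:
Write n=43 and k=33 in base 17:
n in base 17: [2, 9]
k in base 17: [1, 16]
C(43,33) mod 17 = ∏ C(n_i, k_i) mod 17
Digit binomials (mod 17): C(2,1) = 2; C(9,16) = 0 (k_i > n_i)
Product: 2 × 0 = 0 ≡ 0 (mod 17)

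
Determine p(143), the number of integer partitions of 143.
20390982757

p(n) counts ways to write n as a sum of positive integers (order ignored).
Euler's pentagonal recurrence: p(k) = p(k-1) + p(k-2) - p(k-5) - p(k-7) + p(k-12) + p(k-15) - ... (offsets j(3j∓1)/2, signs ++--, p(0)=1, p(<0)=0).
DP table for k = 0..142: p(0)=1, p(1)=1, p(2)=2, p(3)=3, p(4)=5, p(5)=7, p(6)=11, p(7)=15, p(8)=22, p(9)=30, p(10)=42, p(11)=56, p(12)=77, p(13)=101, p(14)=135, p(15)=176, p(16)=231, p(17)=297, p(18)=385, p(19)=490, p(20)=627, p(21)=792, p(22)=1002, p(23)=1255, p(24)=1575, p(25)=1958, p(26)=2436, p(27)=3010, p(28)=3718, p(29)=4565, p(30)=5604, p(31)=6842, p(32)=8349, p(33)=10143, p(34)=12310, p(35)=14883, p(36)=17977, p(37)=21637, p(38)=26015, p(39)=31185, p(40)=37338, p(41)=44583, p(42)=53174, p(43)=63261, p(44)=75175, p(45)=89134, p(46)=105558, p(47)=124754, p(48)=147273, p(49)=173525, p(50)=204226, p(51)=239943, p(52)=281589, p(53)=329931, p(54)=386155, p(55)=451276, p(56)=526823, p(57)=614154, p(58)=715220, p(59)=831820, p(60)=966467, p(61)=1121505, p(62)=1300156, p(63)=1505499, p(64)=1741630, p(65)=2012558, p(66)=2323520, p(67)=2679689, p(68)=3087735, p(69)=3554345, p(70)=4087968, p(71)=4697205, p(72)=5392783, p(73)=6185689, p(74)=7089500, p(75)=8118264, p(76)=9289091, p(77)=10619863, p(78)=12132164, p(79)=13848650, p(80)=15796476, p(81)=18004327, p(82)=20506255, p(83)=23338469, p(84)=26543660, p(85)=30167357, p(86)=34262962, p(87)=38887673, p(88)=44108109, p(89)=49995925, p(90)=56634173, p(91)=64112359, p(92)=72533807, p(93)=82010177, p(94)=92669720, p(95)=104651419, p(96)=118114304, p(97)=133230930, p(98)=150198136, p(99)=169229875, p(100)=190569292, p(101)=214481126, p(102)=241265379, p(103)=271248950, p(104)=304801365, p(105)=342325709, p(106)=384276336, p(107)=431149389, p(108)=483502844, p(109)=541946240, p(110)=607163746, p(111)=679903203, p(112)=761002156, p(113)=851376628, p(114)=952050665, p(115)=1064144451, p(116)=1188908248, p(117)=1327710076, p(118)=1482074143, p(119)=1653668665, p(120)=1844349560, p(121)=2056148051, p(122)=2291320912, p(123)=2552338241, p(124)=2841940500, p(125)=3163127352, p(126)=3519222692, p(127)=3913864295, p(128)=4351078600, p(129)=4835271870, p(130)=5371315400, p(131)=5964539504, p(132)=6620830889, p(133)=7346629512, p(134)=8149040695, p(135)=9035836076, p(136)=10015581680, p(137)=11097645016, p(138)=12292341831, p(139)=13610949895, p(140)=15065878135, p(141)=16670689208, p(142)=18440293320.
Final step: p(143) = p(142) + p(141) - p(138) - p(136) + p(131) + p(128) - p(121) - p(117) + p(108) + p(103) - p(92) - p(86) + p(73) + p(66) - p(51) - p(43) + p(26) + p(17)
= 18440293320 + 16670689208 - 12292341831 - 10015581680 + 5964539504 + 4351078600 - 2056148051 - 1327710076 + 483502844 + 271248950 - 72533807 - 34262962 + 6185689 + 2323520 - 239943 - 63261 + 2436 + 297
= 20390982757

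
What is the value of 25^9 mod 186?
1

Repeated squaring. Binary of 9 = 1001.
25^1 ≡ 25 (mod 186); 25^2 ≡ 67 (mod 186); 25^4 ≡ 25 (mod 186); 25^8 ≡ 67 (mod 186)
25^9 = 25^1 × 25^8 ≡ 1 (mod 186)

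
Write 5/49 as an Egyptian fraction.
1/10 + 1/490

Greedy algorithm:
5/49: ceiling(49/5) = 10, use 1/10
1/490: ceiling(490/1) = 490, use 1/490
Result: 5/49 = 1/10 + 1/490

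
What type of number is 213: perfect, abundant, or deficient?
deficient

Proper divisors of 213: sum = 1 + 3 + 71 = 75
Since 75 < 213, 213 is deficient.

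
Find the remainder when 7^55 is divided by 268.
239

Repeated squaring. Binary of 55 = 110111.
7^1 ≡ 7 (mod 268); 7^2 ≡ 49 (mod 268); 7^4 ≡ 257 (mod 268); 7^8 ≡ 121 (mod 268); 7^16 ≡ 169 (mod 268); 7^32 ≡ 153 (mod 268)
7^55 = 7^1 × 7^2 × 7^4 × 7^16 × 7^32 ≡ 239 (mod 268)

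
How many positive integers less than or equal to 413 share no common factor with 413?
348

413 = 7 × 59
φ(n) = n × ∏(1 - 1/p) for each prime p dividing n
φ(413) = 413 × (1 - 1/7) × (1 - 1/59) = 348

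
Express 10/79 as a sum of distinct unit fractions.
1/8 + 1/632

Greedy algorithm:
10/79: ceiling(79/10) = 8, use 1/8
1/632: ceiling(632/1) = 632, use 1/632
Result: 10/79 = 1/8 + 1/632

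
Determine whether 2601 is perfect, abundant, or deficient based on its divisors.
deficient

Proper divisors of 2601: sum = 1 + 3 + 9 + 17 + 51 + 153 + 289 + 867 = 1390
Since 1390 < 2601, 2601 is deficient.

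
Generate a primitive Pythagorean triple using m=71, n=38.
(3597, 5396, 6485)

Euclid's formula: a = m² - n², b = 2mn, c = m² + n²
m = 71, n = 38
a = 71² - 38² = 5041 - 1444 = 3597
b = 2 × 71 × 38 = 5396
c = 71² + 38² = 5041 + 1444 = 6485
Verification: 3597² + 5396² = 12938409 + 29116816 = 42055225 = 6485² ✓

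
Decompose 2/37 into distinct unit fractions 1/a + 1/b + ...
1/19 + 1/703

Greedy algorithm:
2/37: ceiling(37/2) = 19, use 1/19
1/703: ceiling(703/1) = 703, use 1/703
Result: 2/37 = 1/19 + 1/703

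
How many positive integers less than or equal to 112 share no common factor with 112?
48

112 = 2^4 × 7
φ(n) = n × ∏(1 - 1/p) for each prime p dividing n
φ(112) = 112 × (1 - 1/2) × (1 - 1/7) = 48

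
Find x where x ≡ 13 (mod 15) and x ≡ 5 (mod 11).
148

Using Chinese Remainder Theorem:
M = 15 × 11 = 165
M1 = 11, M2 = 15
y1 = 11^(-1) mod 15 = 11
y2 = 15^(-1) mod 11 = 3
x = (13×11×11 + 5×15×3) mod 165 = 148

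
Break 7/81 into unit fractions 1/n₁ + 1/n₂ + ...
1/12 + 1/324

Greedy algorithm:
7/81: ceiling(81/7) = 12, use 1/12
1/324: ceiling(324/1) = 324, use 1/324
Result: 7/81 = 1/12 + 1/324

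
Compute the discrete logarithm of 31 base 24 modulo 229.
59

Baby-step giant-step with step n = ⌈√229⌉ = 16.
Baby steps 24^j mod 229 (j:value) for j=0..15: 0:1, 1:24, 2:118, 3:84, 4:184, 5:65, 6:186, 7:113, 8:193, 9:52, 10:103, 11:182, 12:17, 13:179, 14:174, 15:54.
Giant-step multiplier: 24^(-16) ≡ 24^(228-16) = 24^212 ≡ 91 (mod 229).
Giant steps γ_i = 31·91^i mod 229: γ_0=31, γ_1=73, γ_2=2, γ_3=182 (in table at j=11).
x = i·n + j = 3·16 + 11 = 59.
Check: 24^59 ≡ 31 (mod 229).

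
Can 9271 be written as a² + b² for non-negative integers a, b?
Not possible

Factorization: 9271 = 73 × 127
By Fermat: n is sum of two squares iff every prime p ≡ 3 (mod 4) appears to even power.
Prime(s) ≡ 3 (mod 4) with odd exponent: [(127, 1)]
Therefore 9271 cannot be expressed as a² + b².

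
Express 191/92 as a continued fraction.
[2; 13, 7]

Euclidean algorithm steps:
191 = 2 × 92 + 7
92 = 13 × 7 + 1
7 = 7 × 1 + 0
Continued fraction: [2; 13, 7]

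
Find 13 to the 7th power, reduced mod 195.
52

Repeated squaring. Binary of 7 = 111.
13^1 ≡ 13 (mod 195); 13^2 ≡ 169 (mod 195); 13^4 ≡ 91 (mod 195)
13^7 = 13^1 × 13^2 × 13^4 ≡ 52 (mod 195)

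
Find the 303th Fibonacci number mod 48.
34

Matrix identity: Q^n = [[F_(n+1), F_n], [F_n, F_(n-1)]] with Q = [[1,1],[1,0]].
n = 303 = 100101111₂. Square-and-multiply, entries mod 48:
Q^1 = [[1,1],[1,0]]
Q^2 = (Q^1)² = [[2,1],[1,1]]
Q^4 = (Q^2)² = [[5,3],[3,2]]
Q^9 = (Q^4)²·Q = [[7,34],[34,21]]
Q^18 = (Q^9)² = [[5,40],[40,13]]
Q^37 = (Q^18)²·Q = [[41,41],[41,0]]
Q^75 = (Q^37)²·Q = [[3,2],[2,1]]
Q^151 = (Q^75)²·Q = [[21,13],[13,8]]
Q^303 = (Q^151)²·Q = [[27,34],[34,41]]
F_303 mod 48 = Q^303[0][1] = 34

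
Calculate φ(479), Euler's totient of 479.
478

479 = 479
φ(n) = n × ∏(1 - 1/p) for each prime p dividing n
φ(479) = 479 × (1 - 1/479) = 478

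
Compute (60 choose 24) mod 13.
0

Using Lucas' theorem:
Write n=60 and k=24 in base 13:
n in base 13: [4, 8]
k in base 13: [1, 11]
C(60,24) mod 13 = ∏ C(n_i, k_i) mod 13
Digit binomials (mod 13): C(4,1) = 4; C(8,11) = 0 (k_i > n_i)
Product: 4 × 0 = 0 ≡ 0 (mod 13)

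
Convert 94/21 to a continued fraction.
[4; 2, 10]

Euclidean algorithm steps:
94 = 4 × 21 + 10
21 = 2 × 10 + 1
10 = 10 × 1 + 0
Continued fraction: [4; 2, 10]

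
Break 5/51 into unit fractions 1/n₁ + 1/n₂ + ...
1/11 + 1/141 + 1/26367

Greedy algorithm:
5/51: ceiling(51/5) = 11, use 1/11
4/561: ceiling(561/4) = 141, use 1/141
1/26367: ceiling(26367/1) = 26367, use 1/26367
Result: 5/51 = 1/11 + 1/141 + 1/26367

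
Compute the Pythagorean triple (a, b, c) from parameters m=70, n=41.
(3219, 5740, 6581)

Euclid's formula: a = m² - n², b = 2mn, c = m² + n²
m = 70, n = 41
a = 70² - 41² = 4900 - 1681 = 3219
b = 2 × 70 × 41 = 5740
c = 70² + 41² = 4900 + 1681 = 6581
Verification: 3219² + 5740² = 10361961 + 32947600 = 43309561 = 6581² ✓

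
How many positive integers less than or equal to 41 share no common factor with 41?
40

41 = 41
φ(n) = n × ∏(1 - 1/p) for each prime p dividing n
φ(41) = 41 × (1 - 1/41) = 40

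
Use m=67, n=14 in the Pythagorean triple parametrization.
(4293, 1876, 4685)

Euclid's formula: a = m² - n², b = 2mn, c = m² + n²
m = 67, n = 14
a = 67² - 14² = 4489 - 196 = 4293
b = 2 × 67 × 14 = 1876
c = 67² + 14² = 4489 + 196 = 4685
Verification: 4293² + 1876² = 18429849 + 3519376 = 21949225 = 4685² ✓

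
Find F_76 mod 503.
312

Matrix identity: Q^n = [[F_(n+1), F_n], [F_n, F_(n-1)]] with Q = [[1,1],[1,0]].
n = 76 = 1001100₂. Square-and-multiply, entries mod 503:
Q^1 = [[1,1],[1,0]]
Q^2 = (Q^1)² = [[2,1],[1,1]]
Q^4 = (Q^2)² = [[5,3],[3,2]]
Q^9 = (Q^4)²·Q = [[55,34],[34,21]]
Q^19 = (Q^9)²·Q = [[226,157],[157,69]]
Q^38 = (Q^19)² = [[275,39],[39,236]]
Q^76 = (Q^38)² = [[187,312],[312,378]]
F_76 mod 503 = Q^76[0][1] = 312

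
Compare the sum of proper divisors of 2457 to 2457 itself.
deficient

Proper divisors of 2457: sum = 1 + 3 + 7 + 9 + 13 + 21 + 27 + 39 + 63 + 91 + 117 + 189 + 273 + 351 + 819 = 2023
Since 2023 < 2457, 2457 is deficient.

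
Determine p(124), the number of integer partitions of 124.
2841940500

p(n) counts ways to write n as a sum of positive integers (order ignored).
Euler's pentagonal recurrence: p(k) = p(k-1) + p(k-2) - p(k-5) - p(k-7) + p(k-12) + p(k-15) - ... (offsets j(3j∓1)/2, signs ++--, p(0)=1, p(<0)=0).
DP table for k = 0..123: p(0)=1, p(1)=1, p(2)=2, p(3)=3, p(4)=5, p(5)=7, p(6)=11, p(7)=15, p(8)=22, p(9)=30, p(10)=42, p(11)=56, p(12)=77, p(13)=101, p(14)=135, p(15)=176, p(16)=231, p(17)=297, p(18)=385, p(19)=490, p(20)=627, p(21)=792, p(22)=1002, p(23)=1255, p(24)=1575, p(25)=1958, p(26)=2436, p(27)=3010, p(28)=3718, p(29)=4565, p(30)=5604, p(31)=6842, p(32)=8349, p(33)=10143, p(34)=12310, p(35)=14883, p(36)=17977, p(37)=21637, p(38)=26015, p(39)=31185, p(40)=37338, p(41)=44583, p(42)=53174, p(43)=63261, p(44)=75175, p(45)=89134, p(46)=105558, p(47)=124754, p(48)=147273, p(49)=173525, p(50)=204226, p(51)=239943, p(52)=281589, p(53)=329931, p(54)=386155, p(55)=451276, p(56)=526823, p(57)=614154, p(58)=715220, p(59)=831820, p(60)=966467, p(61)=1121505, p(62)=1300156, p(63)=1505499, p(64)=1741630, p(65)=2012558, p(66)=2323520, p(67)=2679689, p(68)=3087735, p(69)=3554345, p(70)=4087968, p(71)=4697205, p(72)=5392783, p(73)=6185689, p(74)=7089500, p(75)=8118264, p(76)=9289091, p(77)=10619863, p(78)=12132164, p(79)=13848650, p(80)=15796476, p(81)=18004327, p(82)=20506255, p(83)=23338469, p(84)=26543660, p(85)=30167357, p(86)=34262962, p(87)=38887673, p(88)=44108109, p(89)=49995925, p(90)=56634173, p(91)=64112359, p(92)=72533807, p(93)=82010177, p(94)=92669720, p(95)=104651419, p(96)=118114304, p(97)=133230930, p(98)=150198136, p(99)=169229875, p(100)=190569292, p(101)=214481126, p(102)=241265379, p(103)=271248950, p(104)=304801365, p(105)=342325709, p(106)=384276336, p(107)=431149389, p(108)=483502844, p(109)=541946240, p(110)=607163746, p(111)=679903203, p(112)=761002156, p(113)=851376628, p(114)=952050665, p(115)=1064144451, p(116)=1188908248, p(117)=1327710076, p(118)=1482074143, p(119)=1653668665, p(120)=1844349560, p(121)=2056148051, p(122)=2291320912, p(123)=2552338241.
Final step: p(124) = p(123) + p(122) - p(119) - p(117) + p(112) + p(109) - p(102) - p(98) + p(89) + p(84) - p(73) - p(67) + p(54) + p(47) - p(32) - p(24) + p(7)
= 2552338241 + 2291320912 - 1653668665 - 1327710076 + 761002156 + 541946240 - 241265379 - 150198136 + 49995925 + 26543660 - 6185689 - 2679689 + 386155 + 124754 - 8349 - 1575 + 15
= 2841940500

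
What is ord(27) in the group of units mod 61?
10

61 is prime, so ord(27) divides φ(61) = 60.
Divisors of 60: 1, 2, 3, 4, 5, 6, 10, 12, 15, 20, 30, 60.
Repeated squaring: 27^1 ≡ 27, 27^2 ≡ 58, 27^4 ≡ 9, 27^8 ≡ 20, 27^16 ≡ 34, 27^32 ≡ 58 (mod 61).
Test 27^d mod 61 for each divisor d in increasing order:
27^1 ≡ 27
27^2 ≡ 58
27^3 = 27^2·27^1 ≡ 41
27^4 ≡ 9
27^5 = 27^4·27^1 ≡ 60
27^6 = 27^4·27^2 ≡ 34
27^10 = 27^8·27^2 ≡ 1  ← first divisor giving 1
The order is 10.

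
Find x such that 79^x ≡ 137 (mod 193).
34

Baby-step giant-step with step n = ⌈√193⌉ = 14.
Baby steps 79^j mod 193 (j:value) for j=0..13: 0:1, 1:79, 2:65, 3:117, 4:172, 5:78, 6:179, 7:52, 8:55, 9:99, 10:101, 11:66, 12:3, 13:44.
Giant-step multiplier: 79^(-14) ≡ 79^(192-14) = 79^178 ≡ 97 (mod 193).
Giant steps γ_i = 137·97^i mod 193: γ_0=137, γ_1=165, γ_2=179 (in table at j=6).
x = i·n + j = 2·14 + 6 = 34.
Check: 79^34 ≡ 137 (mod 193).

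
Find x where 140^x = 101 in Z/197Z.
136

Baby-step giant-step with step n = ⌈√197⌉ = 15.
Baby steps 140^j mod 197 (j:value) for j=0..14: 0:1, 1:140, 2:97, 3:184, 4:150, 5:118, 6:169, 7:20, 8:42, 9:167, 10:134, 11:45, 12:193, 13:31, 14:6.
Giant-step multiplier: 140^(-15) ≡ 140^(196-15) = 140^181 ≡ 72 (mod 197).
Giant steps γ_i = 101·72^i mod 197: γ_0=101, γ_1=180, γ_2=155, γ_3=128, γ_4=154, γ_5=56, γ_6=92, γ_7=123, γ_8=188, γ_9=140 (in table at j=1).
x = i·n + j = 9·15 + 1 = 136.
Check: 140^136 ≡ 101 (mod 197).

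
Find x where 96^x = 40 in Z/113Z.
35

Baby-step giant-step with step n = ⌈√113⌉ = 11.
Baby steps 96^j mod 113 (j:value) for j=0..10: 0:1, 1:96, 2:63, 3:59, 4:14, 5:101, 6:91, 7:35, 8:83, 9:58, 10:31.
Giant-step multiplier: 96^(-11) ≡ 96^(112-11) = 96^101 ≡ 3 (mod 113).
Giant steps γ_i = 40·3^i mod 113: γ_0=40, γ_1=7, γ_2=21, γ_3=63 (in table at j=2).
x = i·n + j = 3·11 + 2 = 35.
Check: 96^35 ≡ 40 (mod 113).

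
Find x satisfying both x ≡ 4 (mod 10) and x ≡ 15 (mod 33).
114

Using Chinese Remainder Theorem:
M = 10 × 33 = 330
M1 = 33, M2 = 10
y1 = 33^(-1) mod 10 = 7
y2 = 10^(-1) mod 33 = 10
x = (4×33×7 + 15×10×10) mod 330 = 114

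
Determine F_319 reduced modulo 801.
445

Matrix identity: Q^n = [[F_(n+1), F_n], [F_n, F_(n-1)]] with Q = [[1,1],[1,0]].
n = 319 = 100111111₂. Square-and-multiply, entries mod 801:
Q^1 = [[1,1],[1,0]]
Q^2 = (Q^1)² = [[2,1],[1,1]]
Q^4 = (Q^2)² = [[5,3],[3,2]]
Q^9 = (Q^4)²·Q = [[55,34],[34,21]]
Q^19 = (Q^9)²·Q = [[357,176],[176,181]]
Q^39 = (Q^19)²·Q = [[798,628],[628,170]]
Q^79 = (Q^39)²·Q = [[246,301],[301,746]]
Q^159 = (Q^79)²·Q = [[348,529],[529,620]]
Q^319 = (Q^159)²·Q = [[678,445],[445,233]]
F_319 mod 801 = Q^319[0][1] = 445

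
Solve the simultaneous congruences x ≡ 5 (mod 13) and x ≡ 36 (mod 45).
486

Using Chinese Remainder Theorem:
M = 13 × 45 = 585
M1 = 45, M2 = 13
y1 = 45^(-1) mod 13 = 11
y2 = 13^(-1) mod 45 = 7
x = (5×45×11 + 36×13×7) mod 585 = 486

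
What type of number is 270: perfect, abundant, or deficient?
abundant

Proper divisors of 270: sum = 1 + 2 + 3 + 5 + 6 + 9 + 10 + 15 + 18 + 27 + 30 + 45 + 54 + 90 + 135 = 450
Since 450 > 270, 270 is abundant.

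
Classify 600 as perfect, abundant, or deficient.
abundant

Proper divisors of 600: sum = 1 + 2 + 3 + 4 + 5 + 6 + 8 + 10 + ... + 120 + 150 + 200 + 300 (23 divisors) = 1260
Since 1260 > 600, 600 is abundant.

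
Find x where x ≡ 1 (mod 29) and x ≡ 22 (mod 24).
262

Using Chinese Remainder Theorem:
M = 29 × 24 = 696
M1 = 24, M2 = 29
y1 = 24^(-1) mod 29 = 23
y2 = 29^(-1) mod 24 = 5
x = (1×24×23 + 22×29×5) mod 696 = 262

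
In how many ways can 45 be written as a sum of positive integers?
89134

p(n) counts ways to write n as a sum of positive integers (order ignored).
Euler's pentagonal recurrence: p(k) = p(k-1) + p(k-2) - p(k-5) - p(k-7) + p(k-12) + p(k-15) - ... (offsets j(3j∓1)/2, signs ++--, p(0)=1, p(<0)=0).
DP table for k = 0..44: p(0)=1, p(1)=1, p(2)=2, p(3)=3, p(4)=5, p(5)=7, p(6)=11, p(7)=15, p(8)=22, p(9)=30, p(10)=42, p(11)=56, p(12)=77, p(13)=101, p(14)=135, p(15)=176, p(16)=231, p(17)=297, p(18)=385, p(19)=490, p(20)=627, p(21)=792, p(22)=1002, p(23)=1255, p(24)=1575, p(25)=1958, p(26)=2436, p(27)=3010, p(28)=3718, p(29)=4565, p(30)=5604, p(31)=6842, p(32)=8349, p(33)=10143, p(34)=12310, p(35)=14883, p(36)=17977, p(37)=21637, p(38)=26015, p(39)=31185, p(40)=37338, p(41)=44583, p(42)=53174, p(43)=63261, p(44)=75175.
Final step: p(45) = p(44) + p(43) - p(40) - p(38) + p(33) + p(30) - p(23) - p(19) + p(10) + p(5)
= 75175 + 63261 - 37338 - 26015 + 10143 + 5604 - 1255 - 490 + 42 + 7
= 89134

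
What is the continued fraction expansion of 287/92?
[3; 8, 2, 1, 3]

Euclidean algorithm steps:
287 = 3 × 92 + 11
92 = 8 × 11 + 4
11 = 2 × 4 + 3
4 = 1 × 3 + 1
3 = 3 × 1 + 0
Continued fraction: [3; 8, 2, 1, 3]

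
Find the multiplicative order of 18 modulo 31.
15

31 is prime, so ord(18) divides φ(31) = 30.
Divisors of 30: 1, 2, 3, 5, 6, 10, 15, 30.
Repeated squaring: 18^1 ≡ 18, 18^2 ≡ 14, 18^4 ≡ 10, 18^8 ≡ 7, 18^16 ≡ 18 (mod 31).
Test 18^d mod 31 for each divisor d in increasing order:
18^1 ≡ 18
18^2 ≡ 14
18^3 = 18^2·18^1 ≡ 4
18^5 = 18^4·18^1 ≡ 25
18^6 = 18^4·18^2 ≡ 16
18^10 = 18^8·18^2 ≡ 5
18^15 = 18^8·18^4·18^2·18^1 ≡ 1  ← first divisor giving 1
The order is 15.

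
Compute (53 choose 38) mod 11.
9

Using Lucas' theorem:
Write n=53 and k=38 in base 11:
n in base 11: [4, 9]
k in base 11: [3, 5]
C(53,38) mod 11 = ∏ C(n_i, k_i) mod 11
Digit binomials (mod 11): C(4,3) = 4; C(9,5) = 126 ≡ 5
Product: 4 × 5 = 20 ≡ 9 (mod 11)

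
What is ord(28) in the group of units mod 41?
40

41 is prime, so ord(28) divides φ(41) = 40.
Divisors of 40: 1, 2, 4, 5, 8, 10, 20, 40.
Repeated squaring: 28^1 ≡ 28, 28^2 ≡ 5, 28^4 ≡ 25, 28^8 ≡ 10, 28^16 ≡ 18, 28^32 ≡ 37 (mod 41).
Test 28^d mod 41 for each divisor d in increasing order:
28^1 ≡ 28
28^2 ≡ 5
28^4 ≡ 25
28^5 = 28^4·28^1 ≡ 3
28^8 ≡ 10
28^10 = 28^8·28^2 ≡ 9
28^20 = 28^16·28^4 ≡ 40
28^40 = 28^32·28^8 ≡ 1  ← first divisor giving 1
The order is 40.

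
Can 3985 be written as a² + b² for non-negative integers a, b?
4² + 63² (a=4, b=63)

Factorization: 3985 = 5 × 797
By Fermat: n is sum of two squares iff every prime p ≡ 3 (mod 4) appears to even power.
All primes ≡ 3 (mod 4) appear to even power.
Search a = 0, 1, 2, … for 3985 - a² a perfect square: first hit at a = 4: 3985 - 16 = 3969 = 63².
3985 = 4² + 63² = 16 + 3969 ✓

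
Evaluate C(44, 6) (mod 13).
0

Using Lucas' theorem:
Write n=44 and k=6 in base 13:
n in base 13: [3, 5]
k in base 13: [0, 6]
C(44,6) mod 13 = ∏ C(n_i, k_i) mod 13
Digit binomials (mod 13): C(3,0) = 1; C(5,6) = 0 (k_i > n_i)
Product: 1 × 0 = 0 ≡ 0 (mod 13)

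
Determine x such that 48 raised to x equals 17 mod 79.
15

Baby-step giant-step with step n = ⌈√79⌉ = 9.
Baby steps 48^j mod 79 (j:value) for j=0..8: 0:1, 1:48, 2:13, 3:71, 4:11, 5:54, 6:64, 7:70, 8:42.
Giant-step multiplier: 48^(-9) ≡ 48^(78-9) = 48^69 ≡ 27 (mod 79).
Giant steps γ_i = 17·27^i mod 79: γ_0=17, γ_1=64 (in table at j=6).
x = i·n + j = 1·9 + 6 = 15.
Check: 48^15 ≡ 17 (mod 79).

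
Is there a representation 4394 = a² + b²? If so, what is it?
13² + 65² (a=13, b=65)

Factorization: 4394 = 2 × 13^3
By Fermat: n is sum of two squares iff every prime p ≡ 3 (mod 4) appears to even power.
All primes ≡ 3 (mod 4) appear to even power.
Search a = 0, 1, 2, … for 4394 - a² a perfect square: first hit at a = 13: 4394 - 169 = 4225 = 65².
4394 = 13² + 65² = 169 + 4225 ✓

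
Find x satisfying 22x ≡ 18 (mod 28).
x ≡ 11 (mod 14)

gcd(22, 28) = 2, which divides 18, so solutions exist.
Divide through by 2: 11x ≡ 9 (mod 14).
Find 11^(-1) mod 14 by the extended Euclidean algorithm:
14 = 1 × 11 + 3  ⟹  3 = (1)·14 + (-1)·11
11 = 3 × 3 + 2  ⟹  2 = (-3)·14 + (4)·11
3 = 1 × 2 + 1  ⟹  1 = (4)·14 + (-5)·11
So (-5)·11 ≡ 1 (mod 14), i.e. 11^(-1) ≡ -5 ≡ 9 (mod 14).
x ≡ 9 × 9 = 81 ≡ 11 (mod 14).
Check: 22 × 11 = 242 ≡ 18 (mod 28).
x ≡ 11 (mod 14), giving 2 solutions mod 28.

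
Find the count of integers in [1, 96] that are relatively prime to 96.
32

96 = 2^5 × 3
φ(n) = n × ∏(1 - 1/p) for each prime p dividing n
φ(96) = 96 × (1 - 1/2) × (1 - 1/3) = 32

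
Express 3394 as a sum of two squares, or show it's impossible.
37² + 45² (a=37, b=45)

Factorization: 3394 = 2 × 1697
By Fermat: n is sum of two squares iff every prime p ≡ 3 (mod 4) appears to even power.
All primes ≡ 3 (mod 4) appear to even power.
Search a = 0, 1, 2, … for 3394 - a² a perfect square: first hit at a = 37: 3394 - 1369 = 2025 = 45².
3394 = 37² + 45² = 1369 + 2025 ✓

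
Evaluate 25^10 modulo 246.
1

Repeated squaring. Binary of 10 = 1010.
25^1 ≡ 25 (mod 246); 25^2 ≡ 133 (mod 246); 25^4 ≡ 223 (mod 246); 25^8 ≡ 37 (mod 246)
25^10 = 25^2 × 25^8 ≡ 1 (mod 246)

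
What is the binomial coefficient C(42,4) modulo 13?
0

Using Lucas' theorem:
Write n=42 and k=4 in base 13:
n in base 13: [3, 3]
k in base 13: [0, 4]
C(42,4) mod 13 = ∏ C(n_i, k_i) mod 13
Digit binomials (mod 13): C(3,0) = 1; C(3,4) = 0 (k_i > n_i)
Product: 1 × 0 = 0 ≡ 0 (mod 13)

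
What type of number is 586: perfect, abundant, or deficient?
deficient

Proper divisors of 586: sum = 1 + 2 + 293 = 296
Since 296 < 586, 586 is deficient.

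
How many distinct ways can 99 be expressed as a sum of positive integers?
169229875

p(n) counts ways to write n as a sum of positive integers (order ignored).
Euler's pentagonal recurrence: p(k) = p(k-1) + p(k-2) - p(k-5) - p(k-7) + p(k-12) + p(k-15) - ... (offsets j(3j∓1)/2, signs ++--, p(0)=1, p(<0)=0).
DP table for k = 0..98: p(0)=1, p(1)=1, p(2)=2, p(3)=3, p(4)=5, p(5)=7, p(6)=11, p(7)=15, p(8)=22, p(9)=30, p(10)=42, p(11)=56, p(12)=77, p(13)=101, p(14)=135, p(15)=176, p(16)=231, p(17)=297, p(18)=385, p(19)=490, p(20)=627, p(21)=792, p(22)=1002, p(23)=1255, p(24)=1575, p(25)=1958, p(26)=2436, p(27)=3010, p(28)=3718, p(29)=4565, p(30)=5604, p(31)=6842, p(32)=8349, p(33)=10143, p(34)=12310, p(35)=14883, p(36)=17977, p(37)=21637, p(38)=26015, p(39)=31185, p(40)=37338, p(41)=44583, p(42)=53174, p(43)=63261, p(44)=75175, p(45)=89134, p(46)=105558, p(47)=124754, p(48)=147273, p(49)=173525, p(50)=204226, p(51)=239943, p(52)=281589, p(53)=329931, p(54)=386155, p(55)=451276, p(56)=526823, p(57)=614154, p(58)=715220, p(59)=831820, p(60)=966467, p(61)=1121505, p(62)=1300156, p(63)=1505499, p(64)=1741630, p(65)=2012558, p(66)=2323520, p(67)=2679689, p(68)=3087735, p(69)=3554345, p(70)=4087968, p(71)=4697205, p(72)=5392783, p(73)=6185689, p(74)=7089500, p(75)=8118264, p(76)=9289091, p(77)=10619863, p(78)=12132164, p(79)=13848650, p(80)=15796476, p(81)=18004327, p(82)=20506255, p(83)=23338469, p(84)=26543660, p(85)=30167357, p(86)=34262962, p(87)=38887673, p(88)=44108109, p(89)=49995925, p(90)=56634173, p(91)=64112359, p(92)=72533807, p(93)=82010177, p(94)=92669720, p(95)=104651419, p(96)=118114304, p(97)=133230930, p(98)=150198136.
Final step: p(99) = p(98) + p(97) - p(94) - p(92) + p(87) + p(84) - p(77) - p(73) + p(64) + p(59) - p(48) - p(42) + p(29) + p(22) - p(7)
= 150198136 + 133230930 - 92669720 - 72533807 + 38887673 + 26543660 - 10619863 - 6185689 + 1741630 + 831820 - 147273 - 53174 + 4565 + 1002 - 15
= 169229875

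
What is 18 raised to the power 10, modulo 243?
0

Repeated squaring. Binary of 10 = 1010.
18^1 ≡ 18 (mod 243); 18^2 ≡ 81 (mod 243); 18^4 ≡ 0 (mod 243); 18^8 ≡ 0 (mod 243)
18^10 = 18^2 × 18^8 ≡ 0 (mod 243)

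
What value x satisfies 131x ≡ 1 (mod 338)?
209

gcd(131, 338) = 1, so the inverse exists.
Extended Euclidean algorithm on (338, 131):
338 = 2 × 131 + 76  ⟹  76 = (1)·338 + (-2)·131
131 = 1 × 76 + 55  ⟹  55 = (-1)·338 + (3)·131
76 = 1 × 55 + 21  ⟹  21 = (2)·338 + (-5)·131
55 = 2 × 21 + 13  ⟹  13 = (-5)·338 + (13)·131
21 = 1 × 13 + 8  ⟹  8 = (7)·338 + (-18)·131
13 = 1 × 8 + 5  ⟹  5 = (-12)·338 + (31)·131
8 = 1 × 5 + 3  ⟹  3 = (19)·338 + (-49)·131
5 = 1 × 3 + 2  ⟹  2 = (-31)·338 + (80)·131
3 = 1 × 2 + 1  ⟹  1 = (50)·338 + (-129)·131
So (-129)·131 ≡ 1 (mod 338), i.e. 131^(-1) ≡ -129 ≡ 209 (mod 338).
Check: 131 × 209 = 27379 ≡ 1 (mod 338)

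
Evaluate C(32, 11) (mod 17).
5

Using Lucas' theorem:
Write n=32 and k=11 in base 17:
n in base 17: [1, 15]
k in base 17: [0, 11]
C(32,11) mod 17 = ∏ C(n_i, k_i) mod 17
Digit binomials (mod 17): C(1,0) = 1; C(15,11) = 1365 ≡ 5
Product: 1 × 5 = 5 ≡ 5 (mod 17)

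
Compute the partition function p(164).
156919475295

p(n) counts ways to write n as a sum of positive integers (order ignored).
Euler's pentagonal recurrence: p(k) = p(k-1) + p(k-2) - p(k-5) - p(k-7) + p(k-12) + p(k-15) - ... (offsets j(3j∓1)/2, signs ++--, p(0)=1, p(<0)=0).
DP table for k = 0..163: p(0)=1, p(1)=1, p(2)=2, p(3)=3, p(4)=5, p(5)=7, p(6)=11, p(7)=15, p(8)=22, p(9)=30, p(10)=42, p(11)=56, p(12)=77, p(13)=101, p(14)=135, p(15)=176, p(16)=231, p(17)=297, p(18)=385, p(19)=490, p(20)=627, p(21)=792, p(22)=1002, p(23)=1255, p(24)=1575, p(25)=1958, p(26)=2436, p(27)=3010, p(28)=3718, p(29)=4565, p(30)=5604, p(31)=6842, p(32)=8349, p(33)=10143, p(34)=12310, p(35)=14883, p(36)=17977, p(37)=21637, p(38)=26015, p(39)=31185, p(40)=37338, p(41)=44583, p(42)=53174, p(43)=63261, p(44)=75175, p(45)=89134, p(46)=105558, p(47)=124754, p(48)=147273, p(49)=173525, p(50)=204226, p(51)=239943, p(52)=281589, p(53)=329931, p(54)=386155, p(55)=451276, p(56)=526823, p(57)=614154, p(58)=715220, p(59)=831820, p(60)=966467, p(61)=1121505, p(62)=1300156, p(63)=1505499, p(64)=1741630, p(65)=2012558, p(66)=2323520, p(67)=2679689, p(68)=3087735, p(69)=3554345, p(70)=4087968, p(71)=4697205, p(72)=5392783, p(73)=6185689, p(74)=7089500, p(75)=8118264, p(76)=9289091, p(77)=10619863, p(78)=12132164, p(79)=13848650, p(80)=15796476, p(81)=18004327, p(82)=20506255, p(83)=23338469, p(84)=26543660, p(85)=30167357, p(86)=34262962, p(87)=38887673, p(88)=44108109, p(89)=49995925, p(90)=56634173, p(91)=64112359, p(92)=72533807, p(93)=82010177, p(94)=92669720, p(95)=104651419, p(96)=118114304, p(97)=133230930, p(98)=150198136, p(99)=169229875, p(100)=190569292, p(101)=214481126, p(102)=241265379, p(103)=271248950, p(104)=304801365, p(105)=342325709, p(106)=384276336, p(107)=431149389, p(108)=483502844, p(109)=541946240, p(110)=607163746, p(111)=679903203, p(112)=761002156, p(113)=851376628, p(114)=952050665, p(115)=1064144451, p(116)=1188908248, p(117)=1327710076, p(118)=1482074143, p(119)=1653668665, p(120)=1844349560, p(121)=2056148051, p(122)=2291320912, p(123)=2552338241, p(124)=2841940500, p(125)=3163127352, p(126)=3519222692, p(127)=3913864295, p(128)=4351078600, p(129)=4835271870, p(130)=5371315400, p(131)=5964539504, p(132)=6620830889, p(133)=7346629512, p(134)=8149040695, p(135)=9035836076, p(136)=10015581680, p(137)=11097645016, p(138)=12292341831, p(139)=13610949895, p(140)=15065878135, p(141)=16670689208, p(142)=18440293320, p(143)=20390982757, p(144)=22540654445, p(145)=24908858009, p(146)=27517052599, p(147)=30388671978, p(148)=33549419497, p(149)=37027355200, p(150)=40853235313, p(151)=45060624582, p(152)=49686288421, p(153)=54770336324, p(154)=60356673280, p(155)=66493182097, p(156)=73232243759, p(157)=80630964769, p(158)=88751778802, p(159)=97662728555, p(160)=107438159466, p(161)=118159068427, p(162)=129913904637, p(163)=142798995930.
Final step: p(164) = p(163) + p(162) - p(159) - p(157) + p(152) + p(149) - p(142) - p(138) + p(129) + p(124) - p(113) - p(107) + p(94) + p(87) - p(72) - p(64) + p(47) + p(38) - p(19) - p(9)
= 142798995930 + 129913904637 - 97662728555 - 80630964769 + 49686288421 + 37027355200 - 18440293320 - 12292341831 + 4835271870 + 2841940500 - 851376628 - 431149389 + 92669720 + 38887673 - 5392783 - 1741630 + 124754 + 26015 - 490 - 30
= 156919475295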